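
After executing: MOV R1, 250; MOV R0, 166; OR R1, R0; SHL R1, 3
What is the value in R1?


Register state trace:
  MOV R1, 250  → R1 = 250 (0b11111010)
  MOV R0, 166  → R0 = 166 (0b10100110)
  OR R1, R0  → R1 = 250 OR 166 = 254 (0b11111110)
  SHL R1, 3  → R1 = 254 << 3 = 2032
Final: R1 = 2032

2032


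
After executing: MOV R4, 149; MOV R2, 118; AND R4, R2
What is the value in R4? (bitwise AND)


Register state trace:
  MOV R4, 149  → R4 = 149 (0b10010101)
  MOV R2, 118  → R2 = 118 (0b01110110)
  AND R4, R2  → R4 = 149 AND 118 = 20 (0b00010100)
Final: R4 = 20

20


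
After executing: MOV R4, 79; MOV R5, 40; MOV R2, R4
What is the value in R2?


Register state trace:
  MOV R4, 79  → R4 = 79
  MOV R5, 40  → R5 = 40
  MOV R2, R4  → R2 = 79
Final: R2 = 79

79


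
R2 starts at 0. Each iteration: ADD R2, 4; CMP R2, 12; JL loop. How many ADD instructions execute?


Loop trace (R2 starts at 0, target 12, step 4):
  ADD #1: R2 = 0 + 4 = 4  → 4 < 12, loop
  ADD #2: R2 = 4 + 4 = 8  → 8 < 12, loop
  ADD #3: R2 = 8 + 4 = 12  → 12 >= 12, exit
Total ADD instructions: 3

3


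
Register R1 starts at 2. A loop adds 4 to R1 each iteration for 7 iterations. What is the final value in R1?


Starting value: R1 = 2
  Iter 1: R1 = 2 + 4 = 6
  Iter 2: R1 = 6 + 4 = 10
  Iter 3: R1 = 10 + 4 = 14
  Iter 4: R1 = 14 + 4 = 18
  Iter 5: R1 = 18 + 4 = 22
  Iter 6: R1 = 22 + 4 = 26
  Iter 7: R1 = 26 + 4 = 30
Final: R1 = 30

30


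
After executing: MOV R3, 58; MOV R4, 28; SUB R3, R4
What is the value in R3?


Register state trace:
  MOV R3, 58  → R3 = 58
  MOV R4, 28  → R4 = 28
  SUB R3, R4  → R3 = 58 - 28 = 30
Final: R3 = 30

30


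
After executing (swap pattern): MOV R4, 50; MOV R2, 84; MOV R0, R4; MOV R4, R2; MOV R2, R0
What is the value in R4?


Register state trace (swap pattern):
  MOV R4, 50  → R4 = 50
  MOV R2, 84  → R2 = 84
  MOV R0, R4  → R0 = 50  (save R4)
  MOV R4, R2  → R4 = 84  (R4 gets R2's value)
  MOV R2, R0  → R2 = 50  (R2 gets saved value)
Final: R4 = 84

84


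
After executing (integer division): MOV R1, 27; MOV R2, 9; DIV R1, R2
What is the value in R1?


Register state trace:
  MOV R1, 27  → R1 = 27
  MOV R2, 9  → R2 = 9
  DIV R1, R2  → R1 = 27 // 9 = 3
Final: R1 = 3

3


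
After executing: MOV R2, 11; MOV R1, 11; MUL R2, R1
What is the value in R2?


Register state trace:
  MOV R2, 11  → R2 = 11
  MOV R1, 11  → R1 = 11
  MUL R2, R1  → R2 = 11 * 11 = 121
Final: R2 = 121

121


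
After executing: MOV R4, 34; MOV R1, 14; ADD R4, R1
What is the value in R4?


Register state trace:
  MOV R4, 34  → R4 = 34
  MOV R1, 14  → R1 = 14
  ADD R4, R1  → R4 = 34 + 14 = 48
Final: R4 = 48

48


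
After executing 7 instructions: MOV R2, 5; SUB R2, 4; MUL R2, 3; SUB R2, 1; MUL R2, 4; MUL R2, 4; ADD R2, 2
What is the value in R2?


Register state trace:
  MOV R2, 5  → R2 = 5
  SUB R2, 4  → R2 = 5 - 4 = 1
  MUL R2, 3  → R2 = 1 * 3 = 3
  SUB R2, 1  → R2 = 3 - 1 = 2
  MUL R2, 4  → R2 = 2 * 4 = 8
  MUL R2, 4  → R2 = 8 * 4 = 32
  ADD R2, 2  → R2 = 32 + 2 = 34
Final: R2 = 34

34


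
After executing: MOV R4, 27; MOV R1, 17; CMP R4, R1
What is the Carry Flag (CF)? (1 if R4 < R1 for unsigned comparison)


Register state trace:
  MOV R4, 27  → R4 = 27
  MOV R1, 17  → R1 = 17
  CMP R4, R1  → unsigned 27 - 17: no borrow
  27 >= 17, so CF = 0
CF = 0

0


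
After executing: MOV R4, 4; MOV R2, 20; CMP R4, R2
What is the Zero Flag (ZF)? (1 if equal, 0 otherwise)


Register state trace:
  MOV R4, 4  → R4 = 4
  MOV R2, 20  → R2 = 20
  CMP R4, R2  → computes 4 - 20 = -16
  Result is nonzero, so values are not equal
ZF = 0

0


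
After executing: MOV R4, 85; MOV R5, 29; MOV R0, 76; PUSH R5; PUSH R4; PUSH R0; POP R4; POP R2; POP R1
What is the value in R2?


Stack trace (top is rightmost):
  MOV R4, 85  → R4 = 85
  MOV R5, 29  → R5 = 29
  MOV R0, 76  → R0 = 76
  PUSH R5  → stack: [29]
  PUSH R4  → stack: [29, 85]
  PUSH R0  → stack: [29, 85, 76]
  POP R4  → R4 = 76, stack: [29, 85]
  POP R2  → R2 = 85, stack: [29]
  POP R1  → R1 = 29, stack: []
Final: R2 = 85

85


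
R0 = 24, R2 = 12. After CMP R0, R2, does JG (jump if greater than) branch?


Trace:
  R0 = 24, R2 = 12
  CMP R0, R2  → compares 24 vs 12
  JG checks: is 24 greater than 12?
  24 > 12, so condition is true
Branch taken: Yes

Yes


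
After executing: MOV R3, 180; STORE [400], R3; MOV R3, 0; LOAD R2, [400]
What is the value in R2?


Register and memory trace:
  MOV R3, 180  → R3 = 180
  STORE [400], R3  → mem[400] = 180
  MOV R3, 0  → R3 = 0
  LOAD R2, [400]  → R2 = mem[400] = 180
Final: R2 = 180

180


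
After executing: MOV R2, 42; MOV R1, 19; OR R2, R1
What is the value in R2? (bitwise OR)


Register state trace:
  MOV R2, 42  → R2 = 42 (0b00101010)
  MOV R1, 19  → R1 = 19 (0b00010011)
  OR R2, R1   → R2 = 42 OR 19 = 59 (0b00111011)
Final: R2 = 59

59


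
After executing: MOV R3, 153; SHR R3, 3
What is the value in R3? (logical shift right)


Register state trace:
  MOV R3, 153  → R3 = 153
  SHR R3, 3  → R3 = 153 >> 3 = 153 // 2^3 = 19
Final: R3 = 19

19


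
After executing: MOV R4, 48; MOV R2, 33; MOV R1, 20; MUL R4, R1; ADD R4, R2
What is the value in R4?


Register state trace:
  MOV R4, 48  → R4 = 48
  MOV R2, 33  → R2 = 33
  MOV R1, 20  → R1 = 20
  MUL R4, R1  → R4 = 48 * 20 = 960
  ADD R4, R2  → R4 = 960 + 33 = 993
Final: R4 = 993

993


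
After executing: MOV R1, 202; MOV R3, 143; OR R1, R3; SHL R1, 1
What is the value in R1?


Register state trace:
  MOV R1, 202  → R1 = 202 (0b11001010)
  MOV R3, 143  → R3 = 143 (0b10001111)
  OR R1, R3  → R1 = 202 OR 143 = 207 (0b11001111)
  SHL R1, 1  → R1 = 207 << 1 = 414
Final: R1 = 414

414


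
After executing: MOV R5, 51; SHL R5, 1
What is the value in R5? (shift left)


Register state trace:
  MOV R5, 51  → R5 = 51
  SHL R5, 1  → R5 = 51 << 1 = 51 * 2^1 = 102
Final: R5 = 102

102


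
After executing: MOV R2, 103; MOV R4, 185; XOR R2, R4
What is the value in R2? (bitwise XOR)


Register state trace:
  MOV R2, 103  → R2 = 103 (0b01100111)
  MOV R4, 185  → R4 = 185 (0b10111001)
  XOR R2, R4  → R2 = 103 XOR 185 = 222 (0b11011110)
Final: R2 = 222

222


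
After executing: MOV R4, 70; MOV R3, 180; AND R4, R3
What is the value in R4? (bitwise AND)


Register state trace:
  MOV R4, 70  → R4 = 70 (0b01000110)
  MOV R3, 180  → R3 = 180 (0b10110100)
  AND R4, R3  → R4 = 70 AND 180 = 4 (0b00000100)
Final: R4 = 4

4


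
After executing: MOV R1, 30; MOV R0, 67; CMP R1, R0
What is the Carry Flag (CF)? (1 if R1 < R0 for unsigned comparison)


Register state trace:
  MOV R1, 30  → R1 = 30
  MOV R0, 67  → R0 = 67
  CMP R1, R0  → unsigned 30 - 67: borrow occurs
  30 < 67, so CF = 1
CF = 1

1


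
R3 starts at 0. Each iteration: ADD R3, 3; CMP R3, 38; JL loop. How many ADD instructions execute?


Loop trace (R3 starts at 0, target 38, step 3):
  ADD #1: R3 = 0 + 3 = 3  → 3 < 38, loop
  ADD #2: R3 = 3 + 3 = 6  → 6 < 38, loop
  ADD #3: R3 = 6 + 3 = 9  → 9 < 38, loop
  ADD #4: R3 = 9 + 3 = 12  → 12 < 38, loop
  ADD #5: R3 = 12 + 3 = 15  → 15 < 38, loop
  ADD #6: R3 = 15 + 3 = 18  → 18 < 38, loop
  ADD #7: R3 = 18 + 3 = 21  → 21 < 38, loop
  ADD #8: R3 = 21 + 3 = 24  → 24 < 38, loop
  ADD #9: R3 = 24 + 3 = 27  → 27 < 38, loop
  ADD #10: R3 = 27 + 3 = 30  → 30 < 38, loop
  ADD #11: R3 = 30 + 3 = 33  → 33 < 38, loop
  ADD #12: R3 = 33 + 3 = 36  → 36 < 38, loop
  ADD #13: R3 = 36 + 3 = 39  → 39 >= 38, exit
Total ADD instructions: 13

13


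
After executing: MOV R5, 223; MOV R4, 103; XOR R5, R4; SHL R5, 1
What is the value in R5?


Register state trace:
  MOV R5, 223  → R5 = 223 (0b11011111)
  MOV R4, 103  → R4 = 103 (0b01100111)
  XOR R5, R4  → R5 = 223 XOR 103 = 184 (0b10111000)
  SHL R5, 1  → R5 = 184 << 1 = 368
Final: R5 = 368

368


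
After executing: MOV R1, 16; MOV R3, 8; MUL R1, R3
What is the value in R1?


Register state trace:
  MOV R1, 16  → R1 = 16
  MOV R3, 8  → R3 = 8
  MUL R1, R3  → R1 = 16 * 8 = 128
Final: R1 = 128

128


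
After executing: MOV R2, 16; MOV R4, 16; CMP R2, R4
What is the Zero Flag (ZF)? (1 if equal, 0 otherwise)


Register state trace:
  MOV R2, 16  → R2 = 16
  MOV R4, 16  → R4 = 16
  CMP R2, R4  → computes 16 - 16 = 0
  Result is zero, so values are equal
ZF = 1

1


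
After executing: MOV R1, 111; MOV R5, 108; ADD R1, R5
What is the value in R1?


Register state trace:
  MOV R1, 111  → R1 = 111
  MOV R5, 108  → R5 = 108
  ADD R1, R5  → R1 = 111 + 108 = 219
Final: R1 = 219

219


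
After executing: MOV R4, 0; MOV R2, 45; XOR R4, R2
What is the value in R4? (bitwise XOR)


Register state trace:
  MOV R4, 0  → R4 = 0 (0b00000000)
  MOV R2, 45  → R2 = 45 (0b00101101)
  XOR R4, R2  → R4 = 0 XOR 45 = 45 (0b00101101)
Final: R4 = 45

45


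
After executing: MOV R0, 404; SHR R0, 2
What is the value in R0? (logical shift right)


Register state trace:
  MOV R0, 404  → R0 = 404
  SHR R0, 2  → R0 = 404 >> 2 = 404 // 2^2 = 101
Final: R0 = 101

101


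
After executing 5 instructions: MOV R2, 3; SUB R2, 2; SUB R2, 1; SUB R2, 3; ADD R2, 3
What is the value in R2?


Register state trace:
  MOV R2, 3  → R2 = 3
  SUB R2, 2  → R2 = 3 - 2 = 1
  SUB R2, 1  → R2 = 1 - 1 = 0
  SUB R2, 3  → R2 = 0 - 3 = -3
  ADD R2, 3  → R2 = -3 + 3 = 0
Final: R2 = 0

0


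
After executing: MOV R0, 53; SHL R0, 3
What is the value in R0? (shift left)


Register state trace:
  MOV R0, 53  → R0 = 53
  SHL R0, 3  → R0 = 53 << 3 = 53 * 2^3 = 424
Final: R0 = 424

424


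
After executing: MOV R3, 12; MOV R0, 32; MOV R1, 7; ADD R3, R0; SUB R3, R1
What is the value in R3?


Register state trace:
  MOV R3, 12  → R3 = 12
  MOV R0, 32  → R0 = 32
  MOV R1, 7  → R1 = 7
  ADD R3, R0  → R3 = 12 + 32 = 44
  SUB R3, R1  → R3 = 44 - 7 = 37
Final: R3 = 37

37


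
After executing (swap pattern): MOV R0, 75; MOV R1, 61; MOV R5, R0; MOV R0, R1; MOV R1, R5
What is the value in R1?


Register state trace (swap pattern):
  MOV R0, 75  → R0 = 75
  MOV R1, 61  → R1 = 61
  MOV R5, R0  → R5 = 75  (save R0)
  MOV R0, R1  → R0 = 61  (R0 gets R1's value)
  MOV R1, R5  → R1 = 75  (R1 gets saved value)
Final: R1 = 75

75


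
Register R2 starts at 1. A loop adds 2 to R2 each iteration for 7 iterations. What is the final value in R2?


Starting value: R2 = 1
  Iter 1: R2 = 1 + 2 = 3
  Iter 2: R2 = 3 + 2 = 5
  Iter 3: R2 = 5 + 2 = 7
  Iter 4: R2 = 7 + 2 = 9
  Iter 5: R2 = 9 + 2 = 11
  Iter 6: R2 = 11 + 2 = 13
  Iter 7: R2 = 13 + 2 = 15
Final: R2 = 15

15


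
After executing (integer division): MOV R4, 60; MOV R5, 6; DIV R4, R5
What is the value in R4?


Register state trace:
  MOV R4, 60  → R4 = 60
  MOV R5, 6  → R5 = 6
  DIV R4, R5  → R4 = 60 // 6 = 10
Final: R4 = 10

10


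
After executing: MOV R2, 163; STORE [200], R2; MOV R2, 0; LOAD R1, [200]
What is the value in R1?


Register and memory trace:
  MOV R2, 163  → R2 = 163
  STORE [200], R2  → mem[200] = 163
  MOV R2, 0  → R2 = 0
  LOAD R1, [200]  → R1 = mem[200] = 163
Final: R1 = 163

163


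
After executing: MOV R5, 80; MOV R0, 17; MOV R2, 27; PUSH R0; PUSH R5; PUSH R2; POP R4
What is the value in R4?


Stack trace (top is rightmost):
  MOV R5, 80  → R5 = 80
  MOV R0, 17  → R0 = 17
  MOV R2, 27  → R2 = 27
  PUSH R0  → stack: [17]
  PUSH R5  → stack: [17, 80]
  PUSH R2  → stack: [17, 80, 27]
  POP R4  → R4 = 27, stack: [17, 80]
Final: R4 = 27

27


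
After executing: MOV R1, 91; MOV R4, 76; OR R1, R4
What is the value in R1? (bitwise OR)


Register state trace:
  MOV R1, 91  → R1 = 91 (0b01011011)
  MOV R4, 76  → R4 = 76 (0b01001100)
  OR R1, R4   → R1 = 91 OR 76 = 95 (0b01011111)
Final: R1 = 95

95


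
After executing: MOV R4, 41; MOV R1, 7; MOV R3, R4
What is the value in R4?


Register state trace:
  MOV R4, 41  → R4 = 41
  MOV R1, 7  → R1 = 7
  MOV R3, R4  → R3 = 41
Final: R4 = 41

41


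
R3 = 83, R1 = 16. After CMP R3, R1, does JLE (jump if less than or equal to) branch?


Trace:
  R3 = 83, R1 = 16
  CMP R3, R1  → compares 83 vs 16
  JLE checks: is 83 less than or equal to 16?
  83 > 16, so condition is false
Branch taken: No

No


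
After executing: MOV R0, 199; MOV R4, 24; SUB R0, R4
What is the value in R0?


Register state trace:
  MOV R0, 199  → R0 = 199
  MOV R4, 24  → R4 = 24
  SUB R0, R4  → R0 = 199 - 24 = 175
Final: R0 = 175

175


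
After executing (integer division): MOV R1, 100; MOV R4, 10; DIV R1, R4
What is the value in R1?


Register state trace:
  MOV R1, 100  → R1 = 100
  MOV R4, 10  → R4 = 10
  DIV R1, R4  → R1 = 100 // 10 = 10
Final: R1 = 10

10


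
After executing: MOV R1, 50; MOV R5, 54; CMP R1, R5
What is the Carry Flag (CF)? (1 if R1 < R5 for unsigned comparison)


Register state trace:
  MOV R1, 50  → R1 = 50
  MOV R5, 54  → R5 = 54
  CMP R1, R5  → unsigned 50 - 54: borrow occurs
  50 < 54, so CF = 1
CF = 1

1


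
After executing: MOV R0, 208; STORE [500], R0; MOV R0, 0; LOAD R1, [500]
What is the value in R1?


Register and memory trace:
  MOV R0, 208  → R0 = 208
  STORE [500], R0  → mem[500] = 208
  MOV R0, 0  → R0 = 0
  LOAD R1, [500]  → R1 = mem[500] = 208
Final: R1 = 208

208


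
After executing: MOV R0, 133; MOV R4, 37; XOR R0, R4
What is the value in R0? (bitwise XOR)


Register state trace:
  MOV R0, 133  → R0 = 133 (0b10000101)
  MOV R4, 37  → R4 = 37 (0b00100101)
  XOR R0, R4  → R0 = 133 XOR 37 = 160 (0b10100000)
Final: R0 = 160

160


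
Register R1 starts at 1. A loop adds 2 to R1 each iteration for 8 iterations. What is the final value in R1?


Starting value: R1 = 1
  Iter 1: R1 = 1 + 2 = 3
  Iter 2: R1 = 3 + 2 = 5
  Iter 3: R1 = 5 + 2 = 7
  Iter 4: R1 = 7 + 2 = 9
  Iter 5: R1 = 9 + 2 = 11
  Iter 6: R1 = 11 + 2 = 13
  Iter 7: R1 = 13 + 2 = 15
  Iter 8: R1 = 15 + 2 = 17
Final: R1 = 17

17


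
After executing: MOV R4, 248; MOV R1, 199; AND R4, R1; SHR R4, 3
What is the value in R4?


Register state trace:
  MOV R4, 248  → R4 = 248 (0b11111000)
  MOV R1, 199  → R1 = 199 (0b11000111)
  AND R4, R1  → R4 = 248 AND 199 = 192 (0b11000000)
  SHR R4, 3  → R4 = 192 >> 3 = 24
Final: R4 = 24

24


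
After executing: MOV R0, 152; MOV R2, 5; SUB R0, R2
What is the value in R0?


Register state trace:
  MOV R0, 152  → R0 = 152
  MOV R2, 5  → R2 = 5
  SUB R0, R2  → R0 = 152 - 5 = 147
Final: R0 = 147

147


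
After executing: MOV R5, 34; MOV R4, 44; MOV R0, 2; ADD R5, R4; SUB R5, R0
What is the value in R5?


Register state trace:
  MOV R5, 34  → R5 = 34
  MOV R4, 44  → R4 = 44
  MOV R0, 2  → R0 = 2
  ADD R5, R4  → R5 = 34 + 44 = 78
  SUB R5, R0  → R5 = 78 - 2 = 76
Final: R5 = 76

76


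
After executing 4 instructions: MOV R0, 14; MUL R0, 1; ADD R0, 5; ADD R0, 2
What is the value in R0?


Register state trace:
  MOV R0, 14  → R0 = 14
  MUL R0, 1  → R0 = 14 * 1 = 14
  ADD R0, 5  → R0 = 14 + 5 = 19
  ADD R0, 2  → R0 = 19 + 2 = 21
Final: R0 = 21

21


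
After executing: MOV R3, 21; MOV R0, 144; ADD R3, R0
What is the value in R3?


Register state trace:
  MOV R3, 21  → R3 = 21
  MOV R0, 144  → R0 = 144
  ADD R3, R0  → R3 = 21 + 144 = 165
Final: R3 = 165

165


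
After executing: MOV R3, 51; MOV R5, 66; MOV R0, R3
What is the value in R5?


Register state trace:
  MOV R3, 51  → R3 = 51
  MOV R5, 66  → R5 = 66
  MOV R0, R3  → R0 = 51
Final: R5 = 66

66


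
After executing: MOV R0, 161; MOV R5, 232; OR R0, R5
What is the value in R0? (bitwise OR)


Register state trace:
  MOV R0, 161  → R0 = 161 (0b10100001)
  MOV R5, 232  → R5 = 232 (0b11101000)
  OR R0, R5   → R0 = 161 OR 232 = 233 (0b11101001)
Final: R0 = 233

233


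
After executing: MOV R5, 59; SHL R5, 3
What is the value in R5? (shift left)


Register state trace:
  MOV R5, 59  → R5 = 59
  SHL R5, 3  → R5 = 59 << 3 = 59 * 2^3 = 472
Final: R5 = 472

472


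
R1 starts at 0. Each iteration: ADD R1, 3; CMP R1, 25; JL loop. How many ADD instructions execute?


Loop trace (R1 starts at 0, target 25, step 3):
  ADD #1: R1 = 0 + 3 = 3  → 3 < 25, loop
  ADD #2: R1 = 3 + 3 = 6  → 6 < 25, loop
  ADD #3: R1 = 6 + 3 = 9  → 9 < 25, loop
  ADD #4: R1 = 9 + 3 = 12  → 12 < 25, loop
  ADD #5: R1 = 12 + 3 = 15  → 15 < 25, loop
  ADD #6: R1 = 15 + 3 = 18  → 18 < 25, loop
  ADD #7: R1 = 18 + 3 = 21  → 21 < 25, loop
  ADD #8: R1 = 21 + 3 = 24  → 24 < 25, loop
  ADD #9: R1 = 24 + 3 = 27  → 27 >= 25, exit
Total ADD instructions: 9

9


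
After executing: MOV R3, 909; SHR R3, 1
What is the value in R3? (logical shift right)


Register state trace:
  MOV R3, 909  → R3 = 909
  SHR R3, 1  → R3 = 909 >> 1 = 909 // 2^1 = 454
Final: R3 = 454

454


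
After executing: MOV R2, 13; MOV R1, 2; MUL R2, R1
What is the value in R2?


Register state trace:
  MOV R2, 13  → R2 = 13
  MOV R1, 2  → R1 = 2
  MUL R2, R1  → R2 = 13 * 2 = 26
Final: R2 = 26

26


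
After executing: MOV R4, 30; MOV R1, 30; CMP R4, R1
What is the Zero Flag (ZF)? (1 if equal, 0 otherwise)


Register state trace:
  MOV R4, 30  → R4 = 30
  MOV R1, 30  → R1 = 30
  CMP R4, R1  → computes 30 - 30 = 0
  Result is zero, so values are equal
ZF = 1

1


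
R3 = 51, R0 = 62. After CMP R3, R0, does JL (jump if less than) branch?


Trace:
  R3 = 51, R0 = 62
  CMP R3, R0  → compares 51 vs 62
  JL checks: is 51 less than 62?
  51 < 62, so condition is true
Branch taken: Yes

Yes


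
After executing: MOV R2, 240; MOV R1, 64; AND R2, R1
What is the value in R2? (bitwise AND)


Register state trace:
  MOV R2, 240  → R2 = 240 (0b11110000)
  MOV R1, 64  → R1 = 64 (0b01000000)
  AND R2, R1  → R2 = 240 AND 64 = 64 (0b01000000)
Final: R2 = 64

64


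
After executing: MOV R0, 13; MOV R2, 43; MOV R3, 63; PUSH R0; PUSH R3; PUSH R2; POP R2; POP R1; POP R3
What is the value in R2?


Stack trace (top is rightmost):
  MOV R0, 13  → R0 = 13
  MOV R2, 43  → R2 = 43
  MOV R3, 63  → R3 = 63
  PUSH R0  → stack: [13]
  PUSH R3  → stack: [13, 63]
  PUSH R2  → stack: [13, 63, 43]
  POP R2  → R2 = 43, stack: [13, 63]
  POP R1  → R1 = 63, stack: [13]
  POP R3  → R3 = 13, stack: []
Final: R2 = 43

43


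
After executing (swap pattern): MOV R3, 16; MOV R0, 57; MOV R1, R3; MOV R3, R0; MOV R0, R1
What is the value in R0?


Register state trace (swap pattern):
  MOV R3, 16  → R3 = 16
  MOV R0, 57  → R0 = 57
  MOV R1, R3  → R1 = 16  (save R3)
  MOV R3, R0  → R3 = 57  (R3 gets R0's value)
  MOV R0, R1  → R0 = 16  (R0 gets saved value)
Final: R0 = 16

16


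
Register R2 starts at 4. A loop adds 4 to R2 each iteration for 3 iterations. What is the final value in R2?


Starting value: R2 = 4
  Iter 1: R2 = 4 + 4 = 8
  Iter 2: R2 = 8 + 4 = 12
  Iter 3: R2 = 12 + 4 = 16
Final: R2 = 16

16


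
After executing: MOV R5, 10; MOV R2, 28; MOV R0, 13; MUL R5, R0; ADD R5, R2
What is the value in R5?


Register state trace:
  MOV R5, 10  → R5 = 10
  MOV R2, 28  → R2 = 28
  MOV R0, 13  → R0 = 13
  MUL R5, R0  → R5 = 10 * 13 = 130
  ADD R5, R2  → R5 = 130 + 28 = 158
Final: R5 = 158

158


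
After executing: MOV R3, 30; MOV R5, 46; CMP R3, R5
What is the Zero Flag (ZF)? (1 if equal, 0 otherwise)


Register state trace:
  MOV R3, 30  → R3 = 30
  MOV R5, 46  → R5 = 46
  CMP R3, R5  → computes 30 - 46 = -16
  Result is nonzero, so values are not equal
ZF = 0

0


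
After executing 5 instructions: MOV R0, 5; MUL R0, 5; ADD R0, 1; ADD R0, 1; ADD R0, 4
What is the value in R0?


Register state trace:
  MOV R0, 5  → R0 = 5
  MUL R0, 5  → R0 = 5 * 5 = 25
  ADD R0, 1  → R0 = 25 + 1 = 26
  ADD R0, 1  → R0 = 26 + 1 = 27
  ADD R0, 4  → R0 = 27 + 4 = 31
Final: R0 = 31

31


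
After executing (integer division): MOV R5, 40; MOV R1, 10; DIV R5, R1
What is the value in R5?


Register state trace:
  MOV R5, 40  → R5 = 40
  MOV R1, 10  → R1 = 10
  DIV R5, R1  → R5 = 40 // 10 = 4
Final: R5 = 4

4


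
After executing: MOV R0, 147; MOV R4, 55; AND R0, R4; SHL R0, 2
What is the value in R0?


Register state trace:
  MOV R0, 147  → R0 = 147 (0b10010011)
  MOV R4, 55  → R4 = 55 (0b00110111)
  AND R0, R4  → R0 = 147 AND 55 = 19 (0b00010011)
  SHL R0, 2  → R0 = 19 << 2 = 76
Final: R0 = 76

76


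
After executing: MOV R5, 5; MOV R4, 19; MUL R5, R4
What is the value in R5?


Register state trace:
  MOV R5, 5  → R5 = 5
  MOV R4, 19  → R4 = 19
  MUL R5, R4  → R5 = 5 * 19 = 95
Final: R5 = 95

95


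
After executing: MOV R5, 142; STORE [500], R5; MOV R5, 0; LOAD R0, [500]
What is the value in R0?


Register and memory trace:
  MOV R5, 142  → R5 = 142
  STORE [500], R5  → mem[500] = 142
  MOV R5, 0  → R5 = 0
  LOAD R0, [500]  → R0 = mem[500] = 142
Final: R0 = 142

142


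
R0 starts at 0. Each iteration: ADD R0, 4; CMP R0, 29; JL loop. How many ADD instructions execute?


Loop trace (R0 starts at 0, target 29, step 4):
  ADD #1: R0 = 0 + 4 = 4  → 4 < 29, loop
  ADD #2: R0 = 4 + 4 = 8  → 8 < 29, loop
  ADD #3: R0 = 8 + 4 = 12  → 12 < 29, loop
  ADD #4: R0 = 12 + 4 = 16  → 16 < 29, loop
  ADD #5: R0 = 16 + 4 = 20  → 20 < 29, loop
  ADD #6: R0 = 20 + 4 = 24  → 24 < 29, loop
  ADD #7: R0 = 24 + 4 = 28  → 28 < 29, loop
  ADD #8: R0 = 28 + 4 = 32  → 32 >= 29, exit
Total ADD instructions: 8

8


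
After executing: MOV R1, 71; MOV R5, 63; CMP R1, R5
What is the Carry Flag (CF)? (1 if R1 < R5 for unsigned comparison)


Register state trace:
  MOV R1, 71  → R1 = 71
  MOV R5, 63  → R5 = 63
  CMP R1, R5  → unsigned 71 - 63: no borrow
  71 >= 63, so CF = 0
CF = 0

0


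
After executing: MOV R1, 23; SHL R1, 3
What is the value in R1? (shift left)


Register state trace:
  MOV R1, 23  → R1 = 23
  SHL R1, 3  → R1 = 23 << 3 = 23 * 2^3 = 184
Final: R1 = 184

184


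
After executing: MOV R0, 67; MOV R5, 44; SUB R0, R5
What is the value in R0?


Register state trace:
  MOV R0, 67  → R0 = 67
  MOV R5, 44  → R5 = 44
  SUB R0, R5  → R0 = 67 - 44 = 23
Final: R0 = 23

23


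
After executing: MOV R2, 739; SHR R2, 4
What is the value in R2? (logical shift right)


Register state trace:
  MOV R2, 739  → R2 = 739
  SHR R2, 4  → R2 = 739 >> 4 = 739 // 2^4 = 46
Final: R2 = 46

46


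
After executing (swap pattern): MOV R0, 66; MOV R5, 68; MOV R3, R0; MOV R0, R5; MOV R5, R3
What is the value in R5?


Register state trace (swap pattern):
  MOV R0, 66  → R0 = 66
  MOV R5, 68  → R5 = 68
  MOV R3, R0  → R3 = 66  (save R0)
  MOV R0, R5  → R0 = 68  (R0 gets R5's value)
  MOV R5, R3  → R5 = 66  (R5 gets saved value)
Final: R5 = 66

66


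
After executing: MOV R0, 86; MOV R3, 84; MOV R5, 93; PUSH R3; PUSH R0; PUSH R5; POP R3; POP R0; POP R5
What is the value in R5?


Stack trace (top is rightmost):
  MOV R0, 86  → R0 = 86
  MOV R3, 84  → R3 = 84
  MOV R5, 93  → R5 = 93
  PUSH R3  → stack: [84]
  PUSH R0  → stack: [84, 86]
  PUSH R5  → stack: [84, 86, 93]
  POP R3  → R3 = 93, stack: [84, 86]
  POP R0  → R0 = 86, stack: [84]
  POP R5  → R5 = 84, stack: []
Final: R5 = 84

84


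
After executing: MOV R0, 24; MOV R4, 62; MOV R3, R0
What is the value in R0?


Register state trace:
  MOV R0, 24  → R0 = 24
  MOV R4, 62  → R4 = 62
  MOV R3, R0  → R3 = 24
Final: R0 = 24

24


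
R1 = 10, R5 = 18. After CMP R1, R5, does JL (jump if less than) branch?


Trace:
  R1 = 10, R5 = 18
  CMP R1, R5  → compares 10 vs 18
  JL checks: is 10 less than 18?
  10 < 18, so condition is true
Branch taken: Yes

Yes


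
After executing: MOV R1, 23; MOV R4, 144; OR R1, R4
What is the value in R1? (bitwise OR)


Register state trace:
  MOV R1, 23  → R1 = 23 (0b00010111)
  MOV R4, 144  → R4 = 144 (0b10010000)
  OR R1, R4   → R1 = 23 OR 144 = 151 (0b10010111)
Final: R1 = 151

151


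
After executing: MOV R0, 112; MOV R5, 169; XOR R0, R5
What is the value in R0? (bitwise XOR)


Register state trace:
  MOV R0, 112  → R0 = 112 (0b01110000)
  MOV R5, 169  → R5 = 169 (0b10101001)
  XOR R0, R5  → R0 = 112 XOR 169 = 217 (0b11011001)
Final: R0 = 217

217


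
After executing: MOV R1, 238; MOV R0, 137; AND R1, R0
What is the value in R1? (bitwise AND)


Register state trace:
  MOV R1, 238  → R1 = 238 (0b11101110)
  MOV R0, 137  → R0 = 137 (0b10001001)
  AND R1, R0  → R1 = 238 AND 137 = 136 (0b10001000)
Final: R1 = 136

136


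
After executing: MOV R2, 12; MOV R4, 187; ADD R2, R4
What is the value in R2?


Register state trace:
  MOV R2, 12  → R2 = 12
  MOV R4, 187  → R4 = 187
  ADD R2, R4  → R2 = 12 + 187 = 199
Final: R2 = 199

199


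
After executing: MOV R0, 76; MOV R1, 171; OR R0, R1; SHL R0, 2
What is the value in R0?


Register state trace:
  MOV R0, 76  → R0 = 76 (0b01001100)
  MOV R1, 171  → R1 = 171 (0b10101011)
  OR R0, R1  → R0 = 76 OR 171 = 239 (0b11101111)
  SHL R0, 2  → R0 = 239 << 2 = 956
Final: R0 = 956

956


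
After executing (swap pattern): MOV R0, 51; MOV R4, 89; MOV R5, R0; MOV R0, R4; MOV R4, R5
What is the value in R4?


Register state trace (swap pattern):
  MOV R0, 51  → R0 = 51
  MOV R4, 89  → R4 = 89
  MOV R5, R0  → R5 = 51  (save R0)
  MOV R0, R4  → R0 = 89  (R0 gets R4's value)
  MOV R4, R5  → R4 = 51  (R4 gets saved value)
Final: R4 = 51

51


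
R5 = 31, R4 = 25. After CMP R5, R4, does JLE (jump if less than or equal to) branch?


Trace:
  R5 = 31, R4 = 25
  CMP R5, R4  → compares 31 vs 25
  JLE checks: is 31 less than or equal to 25?
  31 > 25, so condition is false
Branch taken: No

No


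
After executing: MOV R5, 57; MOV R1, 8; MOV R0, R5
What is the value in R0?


Register state trace:
  MOV R5, 57  → R5 = 57
  MOV R1, 8  → R1 = 8
  MOV R0, R5  → R0 = 57
Final: R0 = 57

57


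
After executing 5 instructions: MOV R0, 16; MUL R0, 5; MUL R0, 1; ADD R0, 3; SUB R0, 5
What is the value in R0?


Register state trace:
  MOV R0, 16  → R0 = 16
  MUL R0, 5  → R0 = 16 * 5 = 80
  MUL R0, 1  → R0 = 80 * 1 = 80
  ADD R0, 3  → R0 = 80 + 3 = 83
  SUB R0, 5  → R0 = 83 - 5 = 78
Final: R0 = 78

78


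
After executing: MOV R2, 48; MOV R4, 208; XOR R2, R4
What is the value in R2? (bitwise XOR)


Register state trace:
  MOV R2, 48  → R2 = 48 (0b00110000)
  MOV R4, 208  → R4 = 208 (0b11010000)
  XOR R2, R4  → R2 = 48 XOR 208 = 224 (0b11100000)
Final: R2 = 224

224


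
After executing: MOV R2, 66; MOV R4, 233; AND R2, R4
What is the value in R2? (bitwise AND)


Register state trace:
  MOV R2, 66  → R2 = 66 (0b01000010)
  MOV R4, 233  → R4 = 233 (0b11101001)
  AND R2, R4  → R2 = 66 AND 233 = 64 (0b01000000)
Final: R2 = 64

64


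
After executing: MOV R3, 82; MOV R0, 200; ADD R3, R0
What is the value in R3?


Register state trace:
  MOV R3, 82  → R3 = 82
  MOV R0, 200  → R0 = 200
  ADD R3, R0  → R3 = 82 + 200 = 282
Final: R3 = 282

282


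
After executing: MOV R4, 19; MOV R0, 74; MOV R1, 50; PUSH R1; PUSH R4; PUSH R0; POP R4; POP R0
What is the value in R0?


Stack trace (top is rightmost):
  MOV R4, 19  → R4 = 19
  MOV R0, 74  → R0 = 74
  MOV R1, 50  → R1 = 50
  PUSH R1  → stack: [50]
  PUSH R4  → stack: [50, 19]
  PUSH R0  → stack: [50, 19, 74]
  POP R4  → R4 = 74, stack: [50, 19]
  POP R0  → R0 = 19, stack: [50]
Final: R0 = 19

19


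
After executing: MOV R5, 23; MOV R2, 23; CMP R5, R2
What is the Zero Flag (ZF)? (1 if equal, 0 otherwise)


Register state trace:
  MOV R5, 23  → R5 = 23
  MOV R2, 23  → R2 = 23
  CMP R5, R2  → computes 23 - 23 = 0
  Result is zero, so values are equal
ZF = 1

1


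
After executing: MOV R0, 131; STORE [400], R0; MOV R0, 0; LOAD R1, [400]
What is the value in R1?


Register and memory trace:
  MOV R0, 131  → R0 = 131
  STORE [400], R0  → mem[400] = 131
  MOV R0, 0  → R0 = 0
  LOAD R1, [400]  → R1 = mem[400] = 131
Final: R1 = 131

131


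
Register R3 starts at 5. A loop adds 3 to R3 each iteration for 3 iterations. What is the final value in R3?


Starting value: R3 = 5
  Iter 1: R3 = 5 + 3 = 8
  Iter 2: R3 = 8 + 3 = 11
  Iter 3: R3 = 11 + 3 = 14
Final: R3 = 14

14


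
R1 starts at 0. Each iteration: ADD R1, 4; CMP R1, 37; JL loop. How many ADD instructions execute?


Loop trace (R1 starts at 0, target 37, step 4):
  ADD #1: R1 = 0 + 4 = 4  → 4 < 37, loop
  ADD #2: R1 = 4 + 4 = 8  → 8 < 37, loop
  ADD #3: R1 = 8 + 4 = 12  → 12 < 37, loop
  ADD #4: R1 = 12 + 4 = 16  → 16 < 37, loop
  ADD #5: R1 = 16 + 4 = 20  → 20 < 37, loop
  ADD #6: R1 = 20 + 4 = 24  → 24 < 37, loop
  ADD #7: R1 = 24 + 4 = 28  → 28 < 37, loop
  ADD #8: R1 = 28 + 4 = 32  → 32 < 37, loop
  ADD #9: R1 = 32 + 4 = 36  → 36 < 37, loop
  ADD #10: R1 = 36 + 4 = 40  → 40 >= 37, exit
Total ADD instructions: 10

10


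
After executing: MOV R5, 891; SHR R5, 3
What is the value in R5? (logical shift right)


Register state trace:
  MOV R5, 891  → R5 = 891
  SHR R5, 3  → R5 = 891 >> 3 = 891 // 2^3 = 111
Final: R5 = 111

111


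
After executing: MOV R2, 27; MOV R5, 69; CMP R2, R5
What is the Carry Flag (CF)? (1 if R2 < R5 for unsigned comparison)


Register state trace:
  MOV R2, 27  → R2 = 27
  MOV R5, 69  → R5 = 69
  CMP R2, R5  → unsigned 27 - 69: borrow occurs
  27 < 69, so CF = 1
CF = 1

1


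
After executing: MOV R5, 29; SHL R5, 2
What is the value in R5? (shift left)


Register state trace:
  MOV R5, 29  → R5 = 29
  SHL R5, 2  → R5 = 29 << 2 = 29 * 2^2 = 116
Final: R5 = 116

116


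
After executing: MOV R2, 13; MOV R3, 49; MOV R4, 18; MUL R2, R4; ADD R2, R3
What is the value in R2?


Register state trace:
  MOV R2, 13  → R2 = 13
  MOV R3, 49  → R3 = 49
  MOV R4, 18  → R4 = 18
  MUL R2, R4  → R2 = 13 * 18 = 234
  ADD R2, R3  → R2 = 234 + 49 = 283
Final: R2 = 283

283


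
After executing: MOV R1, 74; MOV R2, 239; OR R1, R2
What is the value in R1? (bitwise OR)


Register state trace:
  MOV R1, 74  → R1 = 74 (0b01001010)
  MOV R2, 239  → R2 = 239 (0b11101111)
  OR R1, R2   → R1 = 74 OR 239 = 239 (0b11101111)
Final: R1 = 239

239


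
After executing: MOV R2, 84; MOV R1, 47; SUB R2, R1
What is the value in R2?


Register state trace:
  MOV R2, 84  → R2 = 84
  MOV R1, 47  → R1 = 47
  SUB R2, R1  → R2 = 84 - 47 = 37
Final: R2 = 37

37


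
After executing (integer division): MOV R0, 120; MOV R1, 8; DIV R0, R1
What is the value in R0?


Register state trace:
  MOV R0, 120  → R0 = 120
  MOV R1, 8  → R1 = 8
  DIV R0, R1  → R0 = 120 // 8 = 15
Final: R0 = 15

15


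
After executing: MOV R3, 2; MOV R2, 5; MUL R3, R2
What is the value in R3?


Register state trace:
  MOV R3, 2  → R3 = 2
  MOV R2, 5  → R2 = 5
  MUL R3, R2  → R3 = 2 * 5 = 10
Final: R3 = 10

10


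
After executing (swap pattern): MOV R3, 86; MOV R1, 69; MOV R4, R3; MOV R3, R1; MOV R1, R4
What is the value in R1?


Register state trace (swap pattern):
  MOV R3, 86  → R3 = 86
  MOV R1, 69  → R1 = 69
  MOV R4, R3  → R4 = 86  (save R3)
  MOV R3, R1  → R3 = 69  (R3 gets R1's value)
  MOV R1, R4  → R1 = 86  (R1 gets saved value)
Final: R1 = 86

86


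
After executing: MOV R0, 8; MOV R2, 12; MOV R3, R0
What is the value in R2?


Register state trace:
  MOV R0, 8  → R0 = 8
  MOV R2, 12  → R2 = 12
  MOV R3, R0  → R3 = 8
Final: R2 = 12

12


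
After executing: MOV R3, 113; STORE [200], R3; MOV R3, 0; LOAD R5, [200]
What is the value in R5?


Register and memory trace:
  MOV R3, 113  → R3 = 113
  STORE [200], R3  → mem[200] = 113
  MOV R3, 0  → R3 = 0
  LOAD R5, [200]  → R5 = mem[200] = 113
Final: R5 = 113

113


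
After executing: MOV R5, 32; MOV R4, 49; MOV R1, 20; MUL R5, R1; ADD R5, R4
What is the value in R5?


Register state trace:
  MOV R5, 32  → R5 = 32
  MOV R4, 49  → R4 = 49
  MOV R1, 20  → R1 = 20
  MUL R5, R1  → R5 = 32 * 20 = 640
  ADD R5, R4  → R5 = 640 + 49 = 689
Final: R5 = 689

689


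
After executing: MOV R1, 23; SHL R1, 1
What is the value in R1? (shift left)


Register state trace:
  MOV R1, 23  → R1 = 23
  SHL R1, 1  → R1 = 23 << 1 = 23 * 2^1 = 46
Final: R1 = 46

46


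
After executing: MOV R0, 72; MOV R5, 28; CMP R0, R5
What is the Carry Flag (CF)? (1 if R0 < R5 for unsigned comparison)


Register state trace:
  MOV R0, 72  → R0 = 72
  MOV R5, 28  → R5 = 28
  CMP R0, R5  → unsigned 72 - 28: no borrow
  72 >= 28, so CF = 0
CF = 0

0


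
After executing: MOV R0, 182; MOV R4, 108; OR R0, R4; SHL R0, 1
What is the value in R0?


Register state trace:
  MOV R0, 182  → R0 = 182 (0b10110110)
  MOV R4, 108  → R4 = 108 (0b01101100)
  OR R0, R4  → R0 = 182 OR 108 = 254 (0b11111110)
  SHL R0, 1  → R0 = 254 << 1 = 508
Final: R0 = 508

508


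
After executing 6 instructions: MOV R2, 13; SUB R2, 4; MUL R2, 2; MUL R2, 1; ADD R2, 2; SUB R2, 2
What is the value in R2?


Register state trace:
  MOV R2, 13  → R2 = 13
  SUB R2, 4  → R2 = 13 - 4 = 9
  MUL R2, 2  → R2 = 9 * 2 = 18
  MUL R2, 1  → R2 = 18 * 1 = 18
  ADD R2, 2  → R2 = 18 + 2 = 20
  SUB R2, 2  → R2 = 20 - 2 = 18
Final: R2 = 18

18


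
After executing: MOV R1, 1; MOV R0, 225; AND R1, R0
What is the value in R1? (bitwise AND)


Register state trace:
  MOV R1, 1  → R1 = 1 (0b00000001)
  MOV R0, 225  → R0 = 225 (0b11100001)
  AND R1, R0  → R1 = 1 AND 225 = 1 (0b00000001)
Final: R1 = 1

1


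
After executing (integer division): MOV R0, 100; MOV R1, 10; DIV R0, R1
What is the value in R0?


Register state trace:
  MOV R0, 100  → R0 = 100
  MOV R1, 10  → R1 = 10
  DIV R0, R1  → R0 = 100 // 10 = 10
Final: R0 = 10

10


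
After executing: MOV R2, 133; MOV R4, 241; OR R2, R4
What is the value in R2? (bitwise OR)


Register state trace:
  MOV R2, 133  → R2 = 133 (0b10000101)
  MOV R4, 241  → R4 = 241 (0b11110001)
  OR R2, R4   → R2 = 133 OR 241 = 245 (0b11110101)
Final: R2 = 245

245


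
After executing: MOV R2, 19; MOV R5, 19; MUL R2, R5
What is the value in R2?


Register state trace:
  MOV R2, 19  → R2 = 19
  MOV R5, 19  → R5 = 19
  MUL R2, R5  → R2 = 19 * 19 = 361
Final: R2 = 361

361


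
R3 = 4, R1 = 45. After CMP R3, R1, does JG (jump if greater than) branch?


Trace:
  R3 = 4, R1 = 45
  CMP R3, R1  → compares 4 vs 45
  JG checks: is 4 greater than 45?
  4 < 45, so condition is false
Branch taken: No

No


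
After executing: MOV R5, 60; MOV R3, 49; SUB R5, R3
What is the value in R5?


Register state trace:
  MOV R5, 60  → R5 = 60
  MOV R3, 49  → R3 = 49
  SUB R5, R3  → R5 = 60 - 49 = 11
Final: R5 = 11

11


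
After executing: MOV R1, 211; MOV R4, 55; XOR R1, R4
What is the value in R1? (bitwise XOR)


Register state trace:
  MOV R1, 211  → R1 = 211 (0b11010011)
  MOV R4, 55  → R4 = 55 (0b00110111)
  XOR R1, R4  → R1 = 211 XOR 55 = 228 (0b11100100)
Final: R1 = 228

228


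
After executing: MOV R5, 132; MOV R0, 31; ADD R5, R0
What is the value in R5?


Register state trace:
  MOV R5, 132  → R5 = 132
  MOV R0, 31  → R0 = 31
  ADD R5, R0  → R5 = 132 + 31 = 163
Final: R5 = 163

163


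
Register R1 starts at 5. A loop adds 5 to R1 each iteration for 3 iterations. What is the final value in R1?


Starting value: R1 = 5
  Iter 1: R1 = 5 + 5 = 10
  Iter 2: R1 = 10 + 5 = 15
  Iter 3: R1 = 15 + 5 = 20
Final: R1 = 20

20


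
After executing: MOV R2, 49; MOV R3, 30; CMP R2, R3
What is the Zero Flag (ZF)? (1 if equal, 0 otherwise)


Register state trace:
  MOV R2, 49  → R2 = 49
  MOV R3, 30  → R3 = 30
  CMP R2, R3  → computes 49 - 30 = 19
  Result is nonzero, so values are not equal
ZF = 0

0


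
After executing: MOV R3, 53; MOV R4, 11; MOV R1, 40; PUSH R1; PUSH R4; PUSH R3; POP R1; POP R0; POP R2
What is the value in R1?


Stack trace (top is rightmost):
  MOV R3, 53  → R3 = 53
  MOV R4, 11  → R4 = 11
  MOV R1, 40  → R1 = 40
  PUSH R1  → stack: [40]
  PUSH R4  → stack: [40, 11]
  PUSH R3  → stack: [40, 11, 53]
  POP R1  → R1 = 53, stack: [40, 11]
  POP R0  → R0 = 11, stack: [40]
  POP R2  → R2 = 40, stack: []
Final: R1 = 53

53


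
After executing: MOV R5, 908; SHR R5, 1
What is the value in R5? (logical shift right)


Register state trace:
  MOV R5, 908  → R5 = 908
  SHR R5, 1  → R5 = 908 >> 1 = 908 // 2^1 = 454
Final: R5 = 454

454


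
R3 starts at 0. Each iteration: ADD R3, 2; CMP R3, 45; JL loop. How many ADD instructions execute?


Loop trace (R3 starts at 0, target 45, step 2):
  ADD #1: R3 = 0 + 2 = 2  → 2 < 45, loop
  ADD #2: R3 = 2 + 2 = 4  → 4 < 45, loop
  ADD #3: R3 = 4 + 2 = 6  → 6 < 45, loop
  ADD #4: R3 = 6 + 2 = 8  → 8 < 45, loop
  ADD #5: R3 = 8 + 2 = 10  → 10 < 45, loop
  ADD #6: R3 = 10 + 2 = 12  → 12 < 45, loop
  ADD #7: R3 = 12 + 2 = 14  → 14 < 45, loop
  ADD #8: R3 = 14 + 2 = 16  → 16 < 45, loop
  ADD #9: R3 = 16 + 2 = 18  → 18 < 45, loop
  ADD #10: R3 = 18 + 2 = 20  → 20 < 45, loop
  ADD #11: R3 = 20 + 2 = 22  → 22 < 45, loop
  ADD #12: R3 = 22 + 2 = 24  → 24 < 45, loop
  ADD #13: R3 = 24 + 2 = 26  → 26 < 45, loop
  ADD #14: R3 = 26 + 2 = 28  → 28 < 45, loop
  ADD #15: R3 = 28 + 2 = 30  → 30 < 45, loop
  ADD #16: R3 = 30 + 2 = 32  → 32 < 45, loop
  ADD #17: R3 = 32 + 2 = 34  → 34 < 45, loop
  ADD #18: R3 = 34 + 2 = 36  → 36 < 45, loop
  ADD #19: R3 = 36 + 2 = 38  → 38 < 45, loop
  ADD #20: R3 = 38 + 2 = 40  → 40 < 45, loop
  ADD #21: R3 = 40 + 2 = 42  → 42 < 45, loop
  ADD #22: R3 = 42 + 2 = 44  → 44 < 45, loop
  ADD #23: R3 = 44 + 2 = 46  → 46 >= 45, exit
Total ADD instructions: 23

23


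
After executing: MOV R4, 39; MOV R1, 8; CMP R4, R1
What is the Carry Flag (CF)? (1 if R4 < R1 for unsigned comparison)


Register state trace:
  MOV R4, 39  → R4 = 39
  MOV R1, 8  → R1 = 8
  CMP R4, R1  → unsigned 39 - 8: no borrow
  39 >= 8, so CF = 0
CF = 0

0


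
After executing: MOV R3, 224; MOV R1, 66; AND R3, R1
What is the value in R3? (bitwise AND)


Register state trace:
  MOV R3, 224  → R3 = 224 (0b11100000)
  MOV R1, 66  → R1 = 66 (0b01000010)
  AND R3, R1  → R3 = 224 AND 66 = 64 (0b01000000)
Final: R3 = 64

64


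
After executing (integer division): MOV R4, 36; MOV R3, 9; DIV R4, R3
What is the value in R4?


Register state trace:
  MOV R4, 36  → R4 = 36
  MOV R3, 9  → R3 = 9
  DIV R4, R3  → R4 = 36 // 9 = 4
Final: R4 = 4

4


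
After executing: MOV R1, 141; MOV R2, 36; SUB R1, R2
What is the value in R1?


Register state trace:
  MOV R1, 141  → R1 = 141
  MOV R2, 36  → R2 = 36
  SUB R1, R2  → R1 = 141 - 36 = 105
Final: R1 = 105

105


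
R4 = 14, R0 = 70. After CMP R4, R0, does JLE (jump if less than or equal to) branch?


Trace:
  R4 = 14, R0 = 70
  CMP R4, R0  → compares 14 vs 70
  JLE checks: is 14 less than or equal to 70?
  14 < 70, so condition is true
Branch taken: Yes

Yes


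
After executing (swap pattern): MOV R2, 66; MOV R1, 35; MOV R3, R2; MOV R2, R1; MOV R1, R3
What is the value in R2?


Register state trace (swap pattern):
  MOV R2, 66  → R2 = 66
  MOV R1, 35  → R1 = 35
  MOV R3, R2  → R3 = 66  (save R2)
  MOV R2, R1  → R2 = 35  (R2 gets R1's value)
  MOV R1, R3  → R1 = 66  (R1 gets saved value)
Final: R2 = 35

35


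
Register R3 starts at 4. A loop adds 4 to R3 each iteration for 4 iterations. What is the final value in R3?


Starting value: R3 = 4
  Iter 1: R3 = 4 + 4 = 8
  Iter 2: R3 = 8 + 4 = 12
  Iter 3: R3 = 12 + 4 = 16
  Iter 4: R3 = 16 + 4 = 20
Final: R3 = 20

20


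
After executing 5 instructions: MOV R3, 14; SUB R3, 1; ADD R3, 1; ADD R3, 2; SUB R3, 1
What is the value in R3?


Register state trace:
  MOV R3, 14  → R3 = 14
  SUB R3, 1  → R3 = 14 - 1 = 13
  ADD R3, 1  → R3 = 13 + 1 = 14
  ADD R3, 2  → R3 = 14 + 2 = 16
  SUB R3, 1  → R3 = 16 - 1 = 15
Final: R3 = 15

15
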